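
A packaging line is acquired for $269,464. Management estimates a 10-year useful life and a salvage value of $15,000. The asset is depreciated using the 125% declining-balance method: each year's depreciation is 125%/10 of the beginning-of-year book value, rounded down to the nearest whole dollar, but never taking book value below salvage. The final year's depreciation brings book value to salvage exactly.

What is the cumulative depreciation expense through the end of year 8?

Depreciable base = $269,464 − $15,000 = $254,464.
Year 1: ⌊$269,464 × 125%/10⌋ = $33,683. Book value $235,781.
Year 2: ⌊$235,781 × 125%/10⌋ = $29,472. Book value $206,309.
Year 3: ⌊$206,309 × 125%/10⌋ = $25,788. Book value $180,521.
Year 4: ⌊$180,521 × 125%/10⌋ = $22,565. Book value $157,956.
Year 5: ⌊$157,956 × 125%/10⌋ = $19,744. Book value $138,212.
Year 6: ⌊$138,212 × 125%/10⌋ = $17,276. Book value $120,936.
Year 7: ⌊$120,936 × 125%/10⌋ = $15,117. Book value $105,819.
Year 8: ⌊$105,819 × 125%/10⌋ = $13,227. Book value $92,592.
Accumulated through year 8 = $269,464 − $92,592 = $176,872.

$176,872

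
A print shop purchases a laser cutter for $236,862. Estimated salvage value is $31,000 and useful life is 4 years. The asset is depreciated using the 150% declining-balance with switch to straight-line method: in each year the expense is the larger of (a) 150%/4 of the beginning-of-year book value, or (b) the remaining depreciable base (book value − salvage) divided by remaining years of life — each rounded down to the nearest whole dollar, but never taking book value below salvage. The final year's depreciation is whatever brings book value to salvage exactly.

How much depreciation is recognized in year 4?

$26,829

Depreciable base = $236,862 − $31,000 = $205,862.
Year 1: DB = ⌊$236,862 × 150%/4⌋ = $88,823; SL = ⌊$205,862/4⌋ = $51,465 → take DB $88,823. Book value $148,039.
Year 2: DB = ⌊$148,039 × 150%/4⌋ = $55,514; SL = ⌊$117,039/3⌋ = $39,013 → take DB $55,514. Book value $92,525.
Year 3: DB = ⌊$92,525 × 150%/4⌋ = $34,696; SL = ⌊$61,525/2⌋ = $30,762 → take DB $34,696. Book value $57,829.
Year 4 (final): $57,829 − $31,000 = $26,829. Book value $31,000.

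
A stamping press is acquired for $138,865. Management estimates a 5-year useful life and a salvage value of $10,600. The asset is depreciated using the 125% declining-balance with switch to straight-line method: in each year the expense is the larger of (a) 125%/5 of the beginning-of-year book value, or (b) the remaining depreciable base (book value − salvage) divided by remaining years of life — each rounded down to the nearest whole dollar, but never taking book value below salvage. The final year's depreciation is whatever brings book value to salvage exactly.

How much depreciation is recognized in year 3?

Depreciable base = $138,865 − $10,600 = $128,265.
Year 1: DB = ⌊$138,865 × 125%/5⌋ = $34,716; SL = ⌊$128,265/5⌋ = $25,653 → take DB $34,716. Book value $104,149.
Year 2: DB = ⌊$104,149 × 125%/5⌋ = $26,037; SL = ⌊$93,549/4⌋ = $23,387 → take DB $26,037. Book value $78,112.
Year 3: DB = ⌊$78,112 × 125%/5⌋ = $19,528; SL = ⌊$67,512/3⌋ = $22,504 → take SL $22,504. Book value $55,608.

$22,504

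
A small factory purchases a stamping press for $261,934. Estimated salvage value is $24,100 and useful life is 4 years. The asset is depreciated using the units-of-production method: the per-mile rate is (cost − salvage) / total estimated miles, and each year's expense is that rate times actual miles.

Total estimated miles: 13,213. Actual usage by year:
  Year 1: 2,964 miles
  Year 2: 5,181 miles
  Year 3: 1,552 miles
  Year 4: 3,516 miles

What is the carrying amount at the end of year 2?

Depreciable base = $261,934 − $24,100 = $237,834.
Rate = $237,834 / 13,213 miles = $18 per mile.
Year 1: 2,964 × $18 = $53,352. Book value $208,582.
Year 2: 5,181 × $18 = $93,258. Book value $115,324.

$115,324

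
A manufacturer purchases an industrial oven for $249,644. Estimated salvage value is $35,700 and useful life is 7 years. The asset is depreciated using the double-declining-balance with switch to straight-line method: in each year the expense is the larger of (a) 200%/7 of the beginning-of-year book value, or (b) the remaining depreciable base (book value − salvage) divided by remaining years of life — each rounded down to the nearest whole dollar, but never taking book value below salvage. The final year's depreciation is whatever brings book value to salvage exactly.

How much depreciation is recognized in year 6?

$10,718

Depreciable base = $249,644 − $35,700 = $213,944.
Year 1: DB = ⌊$249,644 × 200%/7⌋ = $71,326; SL = ⌊$213,944/7⌋ = $30,563 → take DB $71,326. Book value $178,318.
Year 2: DB = ⌊$178,318 × 200%/7⌋ = $50,948; SL = ⌊$142,618/6⌋ = $23,769 → take DB $50,948. Book value $127,370.
Year 3: DB = ⌊$127,370 × 200%/7⌋ = $36,391; SL = ⌊$91,670/5⌋ = $18,334 → take DB $36,391. Book value $90,979.
Year 4: DB = ⌊$90,979 × 200%/7⌋ = $25,994; SL = ⌊$55,279/4⌋ = $13,819 → take DB $25,994. Book value $64,985.
Year 5: DB = ⌊$64,985 × 200%/7⌋ = $18,567; SL = ⌊$29,285/3⌋ = $9,761 → take DB $18,567. Book value $46,418.
Year 6: DB = ⌊$46,418 × 200%/7⌋ = $13,262; SL = ⌊$10,718/2⌋ = $5,359 → take DB $13,262, capped at $10,718. Book value $35,700.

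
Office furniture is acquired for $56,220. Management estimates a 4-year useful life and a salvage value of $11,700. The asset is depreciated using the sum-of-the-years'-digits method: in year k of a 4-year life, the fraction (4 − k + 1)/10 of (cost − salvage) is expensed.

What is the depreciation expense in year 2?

$13,356

Depreciable base = $56,220 − $11,700 = $44,520.
Sum of the years' digits = 4+3+2+1 = 10.
Year 1: $44,520 × 4/10 = $17,808. Book value $38,412.
Year 2: $44,520 × 3/10 = $13,356. Book value $25,056.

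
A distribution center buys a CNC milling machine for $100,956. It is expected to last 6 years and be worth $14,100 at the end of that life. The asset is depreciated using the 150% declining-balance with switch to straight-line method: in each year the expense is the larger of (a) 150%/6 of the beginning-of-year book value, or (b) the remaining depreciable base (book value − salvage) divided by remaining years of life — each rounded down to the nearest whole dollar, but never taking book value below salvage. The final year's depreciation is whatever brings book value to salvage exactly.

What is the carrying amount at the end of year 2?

$56,788

Depreciable base = $100,956 − $14,100 = $86,856.
Year 1: DB = ⌊$100,956 × 150%/6⌋ = $25,239; SL = ⌊$86,856/6⌋ = $14,476 → take DB $25,239. Book value $75,717.
Year 2: DB = ⌊$75,717 × 150%/6⌋ = $18,929; SL = ⌊$61,617/5⌋ = $12,323 → take DB $18,929. Book value $56,788.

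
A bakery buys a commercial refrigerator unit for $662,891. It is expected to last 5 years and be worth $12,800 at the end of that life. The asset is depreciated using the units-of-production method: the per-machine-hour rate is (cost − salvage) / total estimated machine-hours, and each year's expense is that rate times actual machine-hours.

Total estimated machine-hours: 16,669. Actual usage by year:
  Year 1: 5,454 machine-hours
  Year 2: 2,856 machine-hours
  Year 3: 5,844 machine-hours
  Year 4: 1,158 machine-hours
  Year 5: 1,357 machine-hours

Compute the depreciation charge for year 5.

Depreciable base = $662,891 − $12,800 = $650,091.
Rate = $650,091 / 16,669 machine-hours = $39 per machine-hour.
Year 1: 5,454 × $39 = $212,706. Book value $450,185.
Year 2: 2,856 × $39 = $111,384. Book value $338,801.
Year 3: 5,844 × $39 = $227,916. Book value $110,885.
Year 4: 1,158 × $39 = $45,162. Book value $65,723.
Year 5: 1,357 × $39 = $52,923. Book value $12,800.

$52,923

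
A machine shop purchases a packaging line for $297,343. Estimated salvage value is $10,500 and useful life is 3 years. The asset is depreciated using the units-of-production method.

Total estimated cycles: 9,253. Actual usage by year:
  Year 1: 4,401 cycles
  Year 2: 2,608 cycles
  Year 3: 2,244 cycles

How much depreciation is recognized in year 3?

Depreciable base = $297,343 − $10,500 = $286,843.
Rate = $286,843 / 9,253 cycles = $31 per cycle.
Year 1: 4,401 × $31 = $136,431. Book value $160,912.
Year 2: 2,608 × $31 = $80,848. Book value $80,064.
Year 3: 2,244 × $31 = $69,564. Book value $10,500.

$69,564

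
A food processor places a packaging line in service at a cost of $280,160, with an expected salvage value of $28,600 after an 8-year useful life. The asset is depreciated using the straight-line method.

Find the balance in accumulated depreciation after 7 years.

Depreciable base = $280,160 − $28,600 = $251,560.
Annual expense = $251,560 / 8 = $31,445.
End of year 1: book value $248,715.
End of year 2: book value $217,270.
End of year 3: book value $185,825.
End of year 4: book value $154,380.
End of year 5: book value $122,935.
End of year 6: book value $91,490.
End of year 7: book value $60,045.
Accumulated through year 7 = $280,160 − $60,045 = $220,115.

$220,115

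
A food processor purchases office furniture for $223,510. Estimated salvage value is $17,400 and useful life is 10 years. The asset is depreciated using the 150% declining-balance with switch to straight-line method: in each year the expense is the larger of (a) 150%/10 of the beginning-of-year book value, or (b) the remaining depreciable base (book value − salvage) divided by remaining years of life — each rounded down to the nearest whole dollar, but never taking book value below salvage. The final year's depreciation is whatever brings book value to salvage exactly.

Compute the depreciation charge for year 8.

$16,355

Depreciable base = $223,510 − $17,400 = $206,110.
Year 1: DB = ⌊$223,510 × 150%/10⌋ = $33,526; SL = ⌊$206,110/10⌋ = $20,611 → take DB $33,526. Book value $189,984.
Year 2: DB = ⌊$189,984 × 150%/10⌋ = $28,497; SL = ⌊$172,584/9⌋ = $19,176 → take DB $28,497. Book value $161,487.
Year 3: DB = ⌊$161,487 × 150%/10⌋ = $24,223; SL = ⌊$144,087/8⌋ = $18,010 → take DB $24,223. Book value $137,264.
Year 4: DB = ⌊$137,264 × 150%/10⌋ = $20,589; SL = ⌊$119,864/7⌋ = $17,123 → take DB $20,589. Book value $116,675.
Year 5: DB = ⌊$116,675 × 150%/10⌋ = $17,501; SL = ⌊$99,275/6⌋ = $16,545 → take DB $17,501. Book value $99,174.
Year 6: DB = ⌊$99,174 × 150%/10⌋ = $14,876; SL = ⌊$81,774/5⌋ = $16,354 → take SL $16,354. Book value $82,820.
Year 7: DB = ⌊$82,820 × 150%/10⌋ = $12,423; SL = ⌊$65,420/4⌋ = $16,355 → take SL $16,355. Book value $66,465.
Year 8: DB = ⌊$66,465 × 150%/10⌋ = $9,969; SL = ⌊$49,065/3⌋ = $16,355 → take SL $16,355. Book value $50,110.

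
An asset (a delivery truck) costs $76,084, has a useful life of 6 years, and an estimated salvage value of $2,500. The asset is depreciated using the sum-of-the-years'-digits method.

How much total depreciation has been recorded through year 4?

Depreciable base = $76,084 − $2,500 = $73,584.
Sum of the years' digits = 6+5+4+3+2+1 = 21.
Year 1: $73,584 × 6/21 = $21,024. Book value $55,060.
Year 2: $73,584 × 5/21 = $17,520. Book value $37,540.
Year 3: $73,584 × 4/21 = $14,016. Book value $23,524.
Year 4: $73,584 × 3/21 = $10,512. Book value $13,012.
Accumulated through year 4 = $76,084 − $13,012 = $63,072.

$63,072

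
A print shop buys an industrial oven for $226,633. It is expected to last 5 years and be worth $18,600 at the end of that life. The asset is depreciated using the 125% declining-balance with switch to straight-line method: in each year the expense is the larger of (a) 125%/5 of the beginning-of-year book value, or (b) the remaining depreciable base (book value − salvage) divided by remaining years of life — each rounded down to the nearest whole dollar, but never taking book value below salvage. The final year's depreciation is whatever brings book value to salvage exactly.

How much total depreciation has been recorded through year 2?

Depreciable base = $226,633 − $18,600 = $208,033.
Year 1: DB = ⌊$226,633 × 125%/5⌋ = $56,658; SL = ⌊$208,033/5⌋ = $41,606 → take DB $56,658. Book value $169,975.
Year 2: DB = ⌊$169,975 × 125%/5⌋ = $42,493; SL = ⌊$151,375/4⌋ = $37,843 → take DB $42,493. Book value $127,482.
Accumulated through year 2 = $226,633 − $127,482 = $99,151.

$99,151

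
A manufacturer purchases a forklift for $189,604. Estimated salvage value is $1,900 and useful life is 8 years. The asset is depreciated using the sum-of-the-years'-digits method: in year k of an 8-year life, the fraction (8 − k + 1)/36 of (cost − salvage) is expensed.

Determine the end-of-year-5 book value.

$33,184

Depreciable base = $189,604 − $1,900 = $187,704.
Sum of the years' digits = 8+7+6+5+4+3+2+1 = 36.
Year 1: $187,704 × 8/36 = $41,712. Book value $147,892.
Year 2: $187,704 × 7/36 = $36,498. Book value $111,394.
Year 3: $187,704 × 6/36 = $31,284. Book value $80,110.
Year 4: $187,704 × 5/36 = $26,070. Book value $54,040.
Year 5: $187,704 × 4/36 = $20,856. Book value $33,184.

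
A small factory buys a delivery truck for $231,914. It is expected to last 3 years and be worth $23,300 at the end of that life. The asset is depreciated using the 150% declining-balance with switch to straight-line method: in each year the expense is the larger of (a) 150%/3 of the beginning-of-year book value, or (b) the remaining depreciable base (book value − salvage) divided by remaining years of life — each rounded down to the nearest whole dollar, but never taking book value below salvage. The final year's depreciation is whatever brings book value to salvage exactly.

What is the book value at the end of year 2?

Depreciable base = $231,914 − $23,300 = $208,614.
Year 1: DB = ⌊$231,914 × 150%/3⌋ = $115,957; SL = ⌊$208,614/3⌋ = $69,538 → take DB $115,957. Book value $115,957.
Year 2: DB = ⌊$115,957 × 150%/3⌋ = $57,978; SL = ⌊$92,657/2⌋ = $46,328 → take DB $57,978. Book value $57,979.

$57,979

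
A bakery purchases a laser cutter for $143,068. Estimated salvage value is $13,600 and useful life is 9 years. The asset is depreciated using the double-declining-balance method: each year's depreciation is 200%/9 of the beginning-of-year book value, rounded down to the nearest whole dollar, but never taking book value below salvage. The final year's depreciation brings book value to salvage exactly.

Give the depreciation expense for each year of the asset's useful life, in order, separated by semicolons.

Depreciable base = $143,068 − $13,600 = $129,468.
Year 1: ⌊$143,068 × 200%/9⌋ = $31,792. Book value $111,276.
Year 2: ⌊$111,276 × 200%/9⌋ = $24,728. Book value $86,548.
Year 3: ⌊$86,548 × 200%/9⌋ = $19,232. Book value $67,316.
Year 4: ⌊$67,316 × 200%/9⌋ = $14,959. Book value $52,357.
Year 5: ⌊$52,357 × 200%/9⌋ = $11,634. Book value $40,723.
Year 6: ⌊$40,723 × 200%/9⌋ = $9,049. Book value $31,674.
Year 7: ⌊$31,674 × 200%/9⌋ = $7,038. Book value $24,636.
Year 8: ⌊$24,636 × 200%/9⌋ = $5,474. Book value $19,162.
Year 9 (final): $19,162 − $13,600 = $5,562. Book value $13,600.

$31,792; $24,728; $19,232; $14,959; $11,634; $9,049; $7,038; $5,474; $5,562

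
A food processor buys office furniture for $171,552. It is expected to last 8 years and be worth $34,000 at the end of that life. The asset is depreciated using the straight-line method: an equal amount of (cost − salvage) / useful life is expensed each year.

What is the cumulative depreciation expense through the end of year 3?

$51,582

Depreciable base = $171,552 − $34,000 = $137,552.
Annual expense = $137,552 / 8 = $17,194.
End of year 1: book value $154,358.
End of year 2: book value $137,164.
End of year 3: book value $119,970.
Accumulated through year 3 = $171,552 − $119,970 = $51,582.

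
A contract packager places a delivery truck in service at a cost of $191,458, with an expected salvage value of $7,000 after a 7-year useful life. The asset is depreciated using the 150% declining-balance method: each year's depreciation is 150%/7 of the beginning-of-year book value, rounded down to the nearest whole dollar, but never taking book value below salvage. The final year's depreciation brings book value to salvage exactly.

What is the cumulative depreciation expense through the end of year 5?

Depreciable base = $191,458 − $7,000 = $184,458.
Year 1: ⌊$191,458 × 150%/7⌋ = $41,026. Book value $150,432.
Year 2: ⌊$150,432 × 150%/7⌋ = $32,235. Book value $118,197.
Year 3: ⌊$118,197 × 150%/7⌋ = $25,327. Book value $92,870.
Year 4: ⌊$92,870 × 150%/7⌋ = $19,900. Book value $72,970.
Year 5: ⌊$72,970 × 150%/7⌋ = $15,636. Book value $57,334.
Accumulated through year 5 = $191,458 − $57,334 = $134,124.

$134,124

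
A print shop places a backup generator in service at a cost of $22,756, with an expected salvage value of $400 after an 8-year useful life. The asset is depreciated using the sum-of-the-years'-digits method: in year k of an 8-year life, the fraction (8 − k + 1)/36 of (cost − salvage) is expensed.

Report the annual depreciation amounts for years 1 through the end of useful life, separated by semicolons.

$4,968; $4,347; $3,726; $3,105; $2,484; $1,863; $1,242; $621

Depreciable base = $22,756 − $400 = $22,356.
Sum of the years' digits = 8+7+6+5+4+3+2+1 = 36.
Year 1: $22,356 × 8/36 = $4,968. Book value $17,788.
Year 2: $22,356 × 7/36 = $4,347. Book value $13,441.
Year 3: $22,356 × 6/36 = $3,726. Book value $9,715.
Year 4: $22,356 × 5/36 = $3,105. Book value $6,610.
Year 5: $22,356 × 4/36 = $2,484. Book value $4,126.
Year 6: $22,356 × 3/36 = $1,863. Book value $2,263.
Year 7: $22,356 × 2/36 = $1,242. Book value $1,021.
Year 8: $22,356 × 1/36 = $621. Book value $400.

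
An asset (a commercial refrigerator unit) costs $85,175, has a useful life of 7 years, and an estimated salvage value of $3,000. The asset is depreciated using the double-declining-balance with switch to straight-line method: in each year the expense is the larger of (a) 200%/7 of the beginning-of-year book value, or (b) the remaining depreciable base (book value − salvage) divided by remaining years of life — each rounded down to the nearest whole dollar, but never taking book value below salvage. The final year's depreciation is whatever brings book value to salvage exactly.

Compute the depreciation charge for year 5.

Depreciable base = $85,175 − $3,000 = $82,175.
Year 1: DB = ⌊$85,175 × 200%/7⌋ = $24,335; SL = ⌊$82,175/7⌋ = $11,739 → take DB $24,335. Book value $60,840.
Year 2: DB = ⌊$60,840 × 200%/7⌋ = $17,382; SL = ⌊$57,840/6⌋ = $9,640 → take DB $17,382. Book value $43,458.
Year 3: DB = ⌊$43,458 × 200%/7⌋ = $12,416; SL = ⌊$40,458/5⌋ = $8,091 → take DB $12,416. Book value $31,042.
Year 4: DB = ⌊$31,042 × 200%/7⌋ = $8,869; SL = ⌊$28,042/4⌋ = $7,010 → take DB $8,869. Book value $22,173.
Year 5: DB = ⌊$22,173 × 200%/7⌋ = $6,335; SL = ⌊$19,173/3⌋ = $6,391 → take SL $6,391. Book value $15,782.

$6,391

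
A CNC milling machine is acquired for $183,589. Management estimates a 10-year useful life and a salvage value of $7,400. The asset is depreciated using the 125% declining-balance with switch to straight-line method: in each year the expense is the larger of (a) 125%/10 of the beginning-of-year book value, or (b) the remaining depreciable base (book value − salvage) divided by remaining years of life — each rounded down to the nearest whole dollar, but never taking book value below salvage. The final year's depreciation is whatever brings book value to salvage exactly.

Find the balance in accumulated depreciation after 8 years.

$143,163

Depreciable base = $183,589 − $7,400 = $176,189.
Year 1: DB = ⌊$183,589 × 125%/10⌋ = $22,948; SL = ⌊$176,189/10⌋ = $17,618 → take DB $22,948. Book value $160,641.
Year 2: DB = ⌊$160,641 × 125%/10⌋ = $20,080; SL = ⌊$153,241/9⌋ = $17,026 → take DB $20,080. Book value $140,561.
Year 3: DB = ⌊$140,561 × 125%/10⌋ = $17,570; SL = ⌊$133,161/8⌋ = $16,645 → take DB $17,570. Book value $122,991.
Year 4: DB = ⌊$122,991 × 125%/10⌋ = $15,373; SL = ⌊$115,591/7⌋ = $16,513 → take SL $16,513. Book value $106,478.
Year 5: DB = ⌊$106,478 × 125%/10⌋ = $13,309; SL = ⌊$99,078/6⌋ = $16,513 → take SL $16,513. Book value $89,965.
Year 6: DB = ⌊$89,965 × 125%/10⌋ = $11,245; SL = ⌊$82,565/5⌋ = $16,513 → take SL $16,513. Book value $73,452.
Year 7: DB = ⌊$73,452 × 125%/10⌋ = $9,181; SL = ⌊$66,052/4⌋ = $16,513 → take SL $16,513. Book value $56,939.
Year 8: DB = ⌊$56,939 × 125%/10⌋ = $7,117; SL = ⌊$49,539/3⌋ = $16,513 → take SL $16,513. Book value $40,426.
Accumulated through year 8 = $183,589 − $40,426 = $143,163.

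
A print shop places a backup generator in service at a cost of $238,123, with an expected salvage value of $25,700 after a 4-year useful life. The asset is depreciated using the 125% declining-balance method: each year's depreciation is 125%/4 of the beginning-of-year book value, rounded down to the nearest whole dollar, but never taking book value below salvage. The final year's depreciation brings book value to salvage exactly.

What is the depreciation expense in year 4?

Depreciable base = $238,123 − $25,700 = $212,423.
Year 1: ⌊$238,123 × 125%/4⌋ = $74,413. Book value $163,710.
Year 2: ⌊$163,710 × 125%/4⌋ = $51,159. Book value $112,551.
Year 3: ⌊$112,551 × 125%/4⌋ = $35,172. Book value $77,379.
Year 4 (final): $77,379 − $25,700 = $51,679. Book value $25,700.

$51,679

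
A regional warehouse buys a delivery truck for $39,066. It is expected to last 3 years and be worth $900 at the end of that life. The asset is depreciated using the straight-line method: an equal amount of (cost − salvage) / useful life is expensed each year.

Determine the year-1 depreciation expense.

$12,722

Depreciable base = $39,066 − $900 = $38,166.
Annual expense = $38,166 / 3 = $12,722.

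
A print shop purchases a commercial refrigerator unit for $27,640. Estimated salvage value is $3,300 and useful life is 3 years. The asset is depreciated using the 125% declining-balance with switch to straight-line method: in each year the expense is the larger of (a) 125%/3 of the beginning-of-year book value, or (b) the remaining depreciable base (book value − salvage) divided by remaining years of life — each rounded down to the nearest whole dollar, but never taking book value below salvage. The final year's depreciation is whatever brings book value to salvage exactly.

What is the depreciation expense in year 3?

$6,106

Depreciable base = $27,640 − $3,300 = $24,340.
Year 1: DB = ⌊$27,640 × 125%/3⌋ = $11,516; SL = ⌊$24,340/3⌋ = $8,113 → take DB $11,516. Book value $16,124.
Year 2: DB = ⌊$16,124 × 125%/3⌋ = $6,718; SL = ⌊$12,824/2⌋ = $6,412 → take DB $6,718. Book value $9,406.
Year 3 (final): $9,406 − $3,300 = $6,106. Book value $3,300.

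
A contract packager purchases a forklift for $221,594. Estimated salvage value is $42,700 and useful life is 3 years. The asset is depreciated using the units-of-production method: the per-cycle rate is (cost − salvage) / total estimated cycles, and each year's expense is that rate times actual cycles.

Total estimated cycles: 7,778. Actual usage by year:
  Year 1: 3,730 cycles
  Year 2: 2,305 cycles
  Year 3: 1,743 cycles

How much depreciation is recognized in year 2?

Depreciable base = $221,594 − $42,700 = $178,894.
Rate = $178,894 / 7,778 cycles = $23 per cycle.
Year 1: 3,730 × $23 = $85,790. Book value $135,804.
Year 2: 2,305 × $23 = $53,015. Book value $82,789.

$53,015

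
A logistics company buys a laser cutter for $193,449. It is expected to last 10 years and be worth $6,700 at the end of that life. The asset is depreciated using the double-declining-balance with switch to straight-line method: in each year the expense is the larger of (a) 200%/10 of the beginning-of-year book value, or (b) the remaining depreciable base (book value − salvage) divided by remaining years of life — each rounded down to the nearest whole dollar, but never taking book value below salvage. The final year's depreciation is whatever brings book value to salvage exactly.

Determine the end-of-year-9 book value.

$17,704

Depreciable base = $193,449 − $6,700 = $186,749.
Year 1: DB = ⌊$193,449 × 200%/10⌋ = $38,689; SL = ⌊$186,749/10⌋ = $18,674 → take DB $38,689. Book value $154,760.
Year 2: DB = ⌊$154,760 × 200%/10⌋ = $30,952; SL = ⌊$148,060/9⌋ = $16,451 → take DB $30,952. Book value $123,808.
Year 3: DB = ⌊$123,808 × 200%/10⌋ = $24,761; SL = ⌊$117,108/8⌋ = $14,638 → take DB $24,761. Book value $99,047.
Year 4: DB = ⌊$99,047 × 200%/10⌋ = $19,809; SL = ⌊$92,347/7⌋ = $13,192 → take DB $19,809. Book value $79,238.
Year 5: DB = ⌊$79,238 × 200%/10⌋ = $15,847; SL = ⌊$72,538/6⌋ = $12,089 → take DB $15,847. Book value $63,391.
Year 6: DB = ⌊$63,391 × 200%/10⌋ = $12,678; SL = ⌊$56,691/5⌋ = $11,338 → take DB $12,678. Book value $50,713.
Year 7: DB = ⌊$50,713 × 200%/10⌋ = $10,142; SL = ⌊$44,013/4⌋ = $11,003 → take SL $11,003. Book value $39,710.
Year 8: DB = ⌊$39,710 × 200%/10⌋ = $7,942; SL = ⌊$33,010/3⌋ = $11,003 → take SL $11,003. Book value $28,707.
Year 9: DB = ⌊$28,707 × 200%/10⌋ = $5,741; SL = ⌊$22,007/2⌋ = $11,003 → take SL $11,003. Book value $17,704.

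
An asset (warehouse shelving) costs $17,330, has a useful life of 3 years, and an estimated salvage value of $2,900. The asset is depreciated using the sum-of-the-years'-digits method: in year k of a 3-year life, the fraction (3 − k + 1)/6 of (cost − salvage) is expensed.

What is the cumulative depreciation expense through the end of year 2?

$12,025

Depreciable base = $17,330 − $2,900 = $14,430.
Sum of the years' digits = 3+2+1 = 6.
Year 1: $14,430 × 3/6 = $7,215. Book value $10,115.
Year 2: $14,430 × 2/6 = $4,810. Book value $5,305.
Accumulated through year 2 = $17,330 − $5,305 = $12,025.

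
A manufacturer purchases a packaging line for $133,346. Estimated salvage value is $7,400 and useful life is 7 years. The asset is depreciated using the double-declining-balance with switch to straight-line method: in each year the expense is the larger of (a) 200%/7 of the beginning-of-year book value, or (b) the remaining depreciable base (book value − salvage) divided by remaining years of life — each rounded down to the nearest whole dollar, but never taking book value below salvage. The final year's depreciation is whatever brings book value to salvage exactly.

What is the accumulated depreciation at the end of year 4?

$98,633

Depreciable base = $133,346 − $7,400 = $125,946.
Year 1: DB = ⌊$133,346 × 200%/7⌋ = $38,098; SL = ⌊$125,946/7⌋ = $17,992 → take DB $38,098. Book value $95,248.
Year 2: DB = ⌊$95,248 × 200%/7⌋ = $27,213; SL = ⌊$87,848/6⌋ = $14,641 → take DB $27,213. Book value $68,035.
Year 3: DB = ⌊$68,035 × 200%/7⌋ = $19,438; SL = ⌊$60,635/5⌋ = $12,127 → take DB $19,438. Book value $48,597.
Year 4: DB = ⌊$48,597 × 200%/7⌋ = $13,884; SL = ⌊$41,197/4⌋ = $10,299 → take DB $13,884. Book value $34,713.
Accumulated through year 4 = $133,346 − $34,713 = $98,633.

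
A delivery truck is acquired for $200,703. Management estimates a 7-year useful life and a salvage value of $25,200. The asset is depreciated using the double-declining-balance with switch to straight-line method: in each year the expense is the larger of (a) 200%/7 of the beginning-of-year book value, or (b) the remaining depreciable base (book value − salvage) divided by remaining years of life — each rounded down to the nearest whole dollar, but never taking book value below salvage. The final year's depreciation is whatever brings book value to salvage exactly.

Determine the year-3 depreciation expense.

Depreciable base = $200,703 − $25,200 = $175,503.
Year 1: DB = ⌊$200,703 × 200%/7⌋ = $57,343; SL = ⌊$175,503/7⌋ = $25,071 → take DB $57,343. Book value $143,360.
Year 2: DB = ⌊$143,360 × 200%/7⌋ = $40,960; SL = ⌊$118,160/6⌋ = $19,693 → take DB $40,960. Book value $102,400.
Year 3: DB = ⌊$102,400 × 200%/7⌋ = $29,257; SL = ⌊$77,200/5⌋ = $15,440 → take DB $29,257. Book value $73,143.

$29,257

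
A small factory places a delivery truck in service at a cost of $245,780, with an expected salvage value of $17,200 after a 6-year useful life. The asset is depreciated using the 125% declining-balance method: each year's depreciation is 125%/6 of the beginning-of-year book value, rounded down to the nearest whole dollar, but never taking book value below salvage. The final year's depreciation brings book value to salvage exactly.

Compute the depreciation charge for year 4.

$25,406

Depreciable base = $245,780 − $17,200 = $228,580.
Year 1: ⌊$245,780 × 125%/6⌋ = $51,204. Book value $194,576.
Year 2: ⌊$194,576 × 125%/6⌋ = $40,536. Book value $154,040.
Year 3: ⌊$154,040 × 125%/6⌋ = $32,091. Book value $121,949.
Year 4: ⌊$121,949 × 125%/6⌋ = $25,406. Book value $96,543.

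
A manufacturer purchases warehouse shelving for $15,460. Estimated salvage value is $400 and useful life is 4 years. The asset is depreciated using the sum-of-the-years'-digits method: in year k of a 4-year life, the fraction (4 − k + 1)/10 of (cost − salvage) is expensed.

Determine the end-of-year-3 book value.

$1,906

Depreciable base = $15,460 − $400 = $15,060.
Sum of the years' digits = 4+3+2+1 = 10.
Year 1: $15,060 × 4/10 = $6,024. Book value $9,436.
Year 2: $15,060 × 3/10 = $4,518. Book value $4,918.
Year 3: $15,060 × 2/10 = $3,012. Book value $1,906.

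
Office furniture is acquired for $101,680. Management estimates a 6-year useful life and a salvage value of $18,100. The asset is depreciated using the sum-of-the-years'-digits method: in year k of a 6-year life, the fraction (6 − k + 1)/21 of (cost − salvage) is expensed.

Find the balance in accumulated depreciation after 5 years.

Depreciable base = $101,680 − $18,100 = $83,580.
Sum of the years' digits = 6+5+4+3+2+1 = 21.
Year 1: $83,580 × 6/21 = $23,880. Book value $77,800.
Year 2: $83,580 × 5/21 = $19,900. Book value $57,900.
Year 3: $83,580 × 4/21 = $15,920. Book value $41,980.
Year 4: $83,580 × 3/21 = $11,940. Book value $30,040.
Year 5: $83,580 × 2/21 = $7,960. Book value $22,080.
Accumulated through year 5 = $101,680 − $22,080 = $79,600.

$79,600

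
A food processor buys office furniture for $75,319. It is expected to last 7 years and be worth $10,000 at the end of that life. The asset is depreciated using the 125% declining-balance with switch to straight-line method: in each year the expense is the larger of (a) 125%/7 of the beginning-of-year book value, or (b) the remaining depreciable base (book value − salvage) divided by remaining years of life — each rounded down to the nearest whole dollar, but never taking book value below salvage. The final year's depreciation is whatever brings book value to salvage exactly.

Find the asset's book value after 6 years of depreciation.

Depreciable base = $75,319 − $10,000 = $65,319.
Year 1: DB = ⌊$75,319 × 125%/7⌋ = $13,449; SL = ⌊$65,319/7⌋ = $9,331 → take DB $13,449. Book value $61,870.
Year 2: DB = ⌊$61,870 × 125%/7⌋ = $11,048; SL = ⌊$51,870/6⌋ = $8,645 → take DB $11,048. Book value $50,822.
Year 3: DB = ⌊$50,822 × 125%/7⌋ = $9,075; SL = ⌊$40,822/5⌋ = $8,164 → take DB $9,075. Book value $41,747.
Year 4: DB = ⌊$41,747 × 125%/7⌋ = $7,454; SL = ⌊$31,747/4⌋ = $7,936 → take SL $7,936. Book value $33,811.
Year 5: DB = ⌊$33,811 × 125%/7⌋ = $6,037; SL = ⌊$23,811/3⌋ = $7,937 → take SL $7,937. Book value $25,874.
Year 6: DB = ⌊$25,874 × 125%/7⌋ = $4,620; SL = ⌊$15,874/2⌋ = $7,937 → take SL $7,937. Book value $17,937.

$17,937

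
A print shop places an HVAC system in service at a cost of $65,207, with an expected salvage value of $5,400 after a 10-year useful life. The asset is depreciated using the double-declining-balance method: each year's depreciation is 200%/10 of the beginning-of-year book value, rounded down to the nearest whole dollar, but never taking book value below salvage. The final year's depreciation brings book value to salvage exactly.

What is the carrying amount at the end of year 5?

$21,368

Depreciable base = $65,207 − $5,400 = $59,807.
Year 1: ⌊$65,207 × 200%/10⌋ = $13,041. Book value $52,166.
Year 2: ⌊$52,166 × 200%/10⌋ = $10,433. Book value $41,733.
Year 3: ⌊$41,733 × 200%/10⌋ = $8,346. Book value $33,387.
Year 4: ⌊$33,387 × 200%/10⌋ = $6,677. Book value $26,710.
Year 5: ⌊$26,710 × 200%/10⌋ = $5,342. Book value $21,368.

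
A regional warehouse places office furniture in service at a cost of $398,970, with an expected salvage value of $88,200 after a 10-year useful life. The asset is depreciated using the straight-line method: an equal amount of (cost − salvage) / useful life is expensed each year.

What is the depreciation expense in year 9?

$31,077

Depreciable base = $398,970 − $88,200 = $310,770.
Annual expense = $310,770 / 10 = $31,077.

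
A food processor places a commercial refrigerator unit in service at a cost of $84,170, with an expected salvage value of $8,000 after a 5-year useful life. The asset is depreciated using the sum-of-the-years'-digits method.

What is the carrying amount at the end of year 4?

$13,078

Depreciable base = $84,170 − $8,000 = $76,170.
Sum of the years' digits = 5+4+3+2+1 = 15.
Year 1: $76,170 × 5/15 = $25,390. Book value $58,780.
Year 2: $76,170 × 4/15 = $20,312. Book value $38,468.
Year 3: $76,170 × 3/15 = $15,234. Book value $23,234.
Year 4: $76,170 × 2/15 = $10,156. Book value $13,078.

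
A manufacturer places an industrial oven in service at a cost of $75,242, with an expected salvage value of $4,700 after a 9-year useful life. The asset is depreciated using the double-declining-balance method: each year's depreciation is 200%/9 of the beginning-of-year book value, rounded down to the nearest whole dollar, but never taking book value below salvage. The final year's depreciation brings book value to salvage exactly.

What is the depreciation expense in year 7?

$3,701

Depreciable base = $75,242 − $4,700 = $70,542.
Year 1: ⌊$75,242 × 200%/9⌋ = $16,720. Book value $58,522.
Year 2: ⌊$58,522 × 200%/9⌋ = $13,004. Book value $45,518.
Year 3: ⌊$45,518 × 200%/9⌋ = $10,115. Book value $35,403.
Year 4: ⌊$35,403 × 200%/9⌋ = $7,867. Book value $27,536.
Year 5: ⌊$27,536 × 200%/9⌋ = $6,119. Book value $21,417.
Year 6: ⌊$21,417 × 200%/9⌋ = $4,759. Book value $16,658.
Year 7: ⌊$16,658 × 200%/9⌋ = $3,701. Book value $12,957.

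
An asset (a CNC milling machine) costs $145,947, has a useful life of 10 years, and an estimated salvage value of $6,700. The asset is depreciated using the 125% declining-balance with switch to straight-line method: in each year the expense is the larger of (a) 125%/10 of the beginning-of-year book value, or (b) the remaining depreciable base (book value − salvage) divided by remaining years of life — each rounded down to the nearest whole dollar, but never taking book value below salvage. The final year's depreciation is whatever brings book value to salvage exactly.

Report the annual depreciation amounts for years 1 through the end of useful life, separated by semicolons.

$18,243; $15,963; $13,967; $13,010; $13,010; $13,010; $13,011; $13,011; $13,011; $13,011

Depreciable base = $145,947 − $6,700 = $139,247.
Year 1: DB = ⌊$145,947 × 125%/10⌋ = $18,243; SL = ⌊$139,247/10⌋ = $13,924 → take DB $18,243. Book value $127,704.
Year 2: DB = ⌊$127,704 × 125%/10⌋ = $15,963; SL = ⌊$121,004/9⌋ = $13,444 → take DB $15,963. Book value $111,741.
Year 3: DB = ⌊$111,741 × 125%/10⌋ = $13,967; SL = ⌊$105,041/8⌋ = $13,130 → take DB $13,967. Book value $97,774.
Year 4: DB = ⌊$97,774 × 125%/10⌋ = $12,221; SL = ⌊$91,074/7⌋ = $13,010 → take SL $13,010. Book value $84,764.
Year 5: DB = ⌊$84,764 × 125%/10⌋ = $10,595; SL = ⌊$78,064/6⌋ = $13,010 → take SL $13,010. Book value $71,754.
Year 6: DB = ⌊$71,754 × 125%/10⌋ = $8,969; SL = ⌊$65,054/5⌋ = $13,010 → take SL $13,010. Book value $58,744.
Year 7: DB = ⌊$58,744 × 125%/10⌋ = $7,343; SL = ⌊$52,044/4⌋ = $13,011 → take SL $13,011. Book value $45,733.
Year 8: DB = ⌊$45,733 × 125%/10⌋ = $5,716; SL = ⌊$39,033/3⌋ = $13,011 → take SL $13,011. Book value $32,722.
Year 9: DB = ⌊$32,722 × 125%/10⌋ = $4,090; SL = ⌊$26,022/2⌋ = $13,011 → take SL $13,011. Book value $19,711.
Year 10 (final): $19,711 − $6,700 = $13,011. Book value $6,700.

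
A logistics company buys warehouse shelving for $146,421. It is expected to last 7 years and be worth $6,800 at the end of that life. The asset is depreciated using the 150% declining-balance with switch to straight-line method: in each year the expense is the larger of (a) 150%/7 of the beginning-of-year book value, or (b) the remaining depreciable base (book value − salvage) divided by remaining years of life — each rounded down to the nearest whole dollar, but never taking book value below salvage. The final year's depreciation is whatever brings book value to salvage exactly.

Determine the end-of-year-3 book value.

Depreciable base = $146,421 − $6,800 = $139,621.
Year 1: DB = ⌊$146,421 × 150%/7⌋ = $31,375; SL = ⌊$139,621/7⌋ = $19,945 → take DB $31,375. Book value $115,046.
Year 2: DB = ⌊$115,046 × 150%/7⌋ = $24,652; SL = ⌊$108,246/6⌋ = $18,041 → take DB $24,652. Book value $90,394.
Year 3: DB = ⌊$90,394 × 150%/7⌋ = $19,370; SL = ⌊$83,594/5⌋ = $16,718 → take DB $19,370. Book value $71,024.

$71,024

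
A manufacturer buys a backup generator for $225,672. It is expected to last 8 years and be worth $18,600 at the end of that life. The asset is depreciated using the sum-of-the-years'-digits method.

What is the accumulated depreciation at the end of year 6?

Depreciable base = $225,672 − $18,600 = $207,072.
Sum of the years' digits = 8+7+6+5+4+3+2+1 = 36.
Year 1: $207,072 × 8/36 = $46,016. Book value $179,656.
Year 2: $207,072 × 7/36 = $40,264. Book value $139,392.
Year 3: $207,072 × 6/36 = $34,512. Book value $104,880.
Year 4: $207,072 × 5/36 = $28,760. Book value $76,120.
Year 5: $207,072 × 4/36 = $23,008. Book value $53,112.
Year 6: $207,072 × 3/36 = $17,256. Book value $35,856.
Accumulated through year 6 = $225,672 − $35,856 = $189,816.

$189,816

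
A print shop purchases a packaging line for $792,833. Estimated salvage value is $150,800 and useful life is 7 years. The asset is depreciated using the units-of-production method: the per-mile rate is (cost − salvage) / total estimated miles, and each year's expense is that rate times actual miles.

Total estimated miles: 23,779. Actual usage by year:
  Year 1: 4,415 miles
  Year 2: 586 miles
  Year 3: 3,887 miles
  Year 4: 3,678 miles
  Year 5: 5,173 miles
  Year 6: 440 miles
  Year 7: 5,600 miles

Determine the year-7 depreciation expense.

Depreciable base = $792,833 − $150,800 = $642,033.
Rate = $642,033 / 23,779 miles = $27 per mile.
Year 1: 4,415 × $27 = $119,205. Book value $673,628.
Year 2: 586 × $27 = $15,822. Book value $657,806.
Year 3: 3,887 × $27 = $104,949. Book value $552,857.
Year 4: 3,678 × $27 = $99,306. Book value $453,551.
Year 5: 5,173 × $27 = $139,671. Book value $313,880.
Year 6: 440 × $27 = $11,880. Book value $302,000.
Year 7: 5,600 × $27 = $151,200. Book value $150,800.

$151,200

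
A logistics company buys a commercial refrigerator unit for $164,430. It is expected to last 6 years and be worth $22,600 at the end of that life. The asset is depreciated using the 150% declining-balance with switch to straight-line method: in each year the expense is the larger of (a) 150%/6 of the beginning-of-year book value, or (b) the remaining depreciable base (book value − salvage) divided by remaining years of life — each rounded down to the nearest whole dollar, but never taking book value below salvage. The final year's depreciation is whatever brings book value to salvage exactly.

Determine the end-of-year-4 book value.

$52,028

Depreciable base = $164,430 − $22,600 = $141,830.
Year 1: DB = ⌊$164,430 × 150%/6⌋ = $41,107; SL = ⌊$141,830/6⌋ = $23,638 → take DB $41,107. Book value $123,323.
Year 2: DB = ⌊$123,323 × 150%/6⌋ = $30,830; SL = ⌊$100,723/5⌋ = $20,144 → take DB $30,830. Book value $92,493.
Year 3: DB = ⌊$92,493 × 150%/6⌋ = $23,123; SL = ⌊$69,893/4⌋ = $17,473 → take DB $23,123. Book value $69,370.
Year 4: DB = ⌊$69,370 × 150%/6⌋ = $17,342; SL = ⌊$46,770/3⌋ = $15,590 → take DB $17,342. Book value $52,028.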